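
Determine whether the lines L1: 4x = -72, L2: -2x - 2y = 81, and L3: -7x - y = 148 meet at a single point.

Intersecting L1 and L2: solving the 2×2 system gives (x, y) = (-18, -45/2).
Substitute into L3: (-7)(-18) + (-1)(-45/2) = 297/2.
But L3 requires 148 ≠ 297/2, so the three lines have no common point.

No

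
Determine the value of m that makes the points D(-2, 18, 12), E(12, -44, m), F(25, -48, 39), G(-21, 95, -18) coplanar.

36

Normal to plane DFG: n = (-99, 297, 825); plane equation n·P = 15444.
Requiring n·E = 15444: (825)m + (-14256) = 15444.
So m = 36.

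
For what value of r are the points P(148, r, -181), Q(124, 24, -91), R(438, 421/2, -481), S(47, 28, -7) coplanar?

591/2

Coplanarity ⇔ det[PQ; PR; PS] = 0.
Expanding, this is linear in r: (-3654)r + (1079757) = 0.
So r = 591/2.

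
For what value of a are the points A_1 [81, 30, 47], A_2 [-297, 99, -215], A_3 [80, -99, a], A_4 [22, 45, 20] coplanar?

-378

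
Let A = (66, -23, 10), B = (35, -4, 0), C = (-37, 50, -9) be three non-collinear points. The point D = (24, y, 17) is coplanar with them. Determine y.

17

Coplanarity requires AB · (AC × AD) = 0.
AB = (-31, 19, -10), AC = (-103, 73, -19); the triple product is linear in y with coefficient 441 and constant term -7497.
Setting it to zero: y = 17.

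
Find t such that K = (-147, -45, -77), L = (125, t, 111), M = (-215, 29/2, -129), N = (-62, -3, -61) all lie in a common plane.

-471/2

Normal to plane KMN: n = (3136, -3332, -15827/2); plane equation n·P = 596575/2.
Requiring n·L = 596575/2: (-3332)t + (-972797/2) = 596575/2.
So t = -471/2.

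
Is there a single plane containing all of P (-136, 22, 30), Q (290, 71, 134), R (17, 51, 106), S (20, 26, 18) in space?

No

With P as base: PQ = (426, 49, 104), PR = (153, 29, 76), PS = (156, 4, -12).
PR × PS = (-652, 13692, -3912).
PQ · (PR × PS) = -13692.
Since -13692 ≠ 0, the four points are not coplanar.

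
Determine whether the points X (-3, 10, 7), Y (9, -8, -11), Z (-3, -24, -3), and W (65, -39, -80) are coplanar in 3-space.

No

A normal to the plane through X, Y, Z is n = XY × XZ = (-432, 120, -408).
The plane has equation n·P = -360. For W: n·W = -120.
-120 ≠ -360, so W is off the plane.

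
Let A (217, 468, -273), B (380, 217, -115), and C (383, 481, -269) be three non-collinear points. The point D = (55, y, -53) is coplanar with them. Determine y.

72

The plane through A, B, C has equation −3058x + 25576y + 43785z = -647323.
Substituting D: (25576)y + (-2488795) = -647323, so y = 72.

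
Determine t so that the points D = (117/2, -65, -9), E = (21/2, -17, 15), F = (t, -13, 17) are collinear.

Collinearity requires DE × DF = 0; each component is linear in t.
The y-component gives (24)t + (-156) = 0, so t = 13/2.
The remaining components then also vanish.

13/2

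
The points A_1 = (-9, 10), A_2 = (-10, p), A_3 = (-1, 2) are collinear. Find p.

11

The three points are collinear iff det[A_1A_2; A_1A_3] = 0.
This determinant is linear in p: (-8)p + (88) = 0, so p = 11.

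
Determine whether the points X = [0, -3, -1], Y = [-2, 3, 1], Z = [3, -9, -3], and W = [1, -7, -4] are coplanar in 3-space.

No

The four points are coplanar iff the 3×3 determinant with rows XY, XZ, XW is zero.
Rows: (-2, 6, 2), (3, -6, -2), (1, -4, -3).
Expanding along the first row: (-2)(10) − (6)(-7) + (2)(-6) = 10.
Nonzero ⇒ not coplanar.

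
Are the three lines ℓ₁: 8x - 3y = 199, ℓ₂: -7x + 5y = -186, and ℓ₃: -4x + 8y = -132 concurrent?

The three lines meet at one point iff the augmented coefficient matrix [aᵢ bᵢ cᵢ] has rank < 3, i.e. its determinant vanishes.
Here the determinant is 0.
It vanishes, so the lines are concurrent at (23, -5).

Yes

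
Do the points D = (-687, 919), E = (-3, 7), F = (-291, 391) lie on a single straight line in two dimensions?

DE = (684, -912), DF = (396, -528).
Twice the signed area of △DEF is (684)(-528) − (-912)(396) = 0.
The triangle is degenerate (zero area), so the points are collinear.

Yes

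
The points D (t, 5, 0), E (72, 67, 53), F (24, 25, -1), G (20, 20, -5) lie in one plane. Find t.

Coplanarity ⇔ det[DE; DF; DG] = 0.
Expanding, this is linear in t: (102)t + (-2040) = 0.
So t = 20.

20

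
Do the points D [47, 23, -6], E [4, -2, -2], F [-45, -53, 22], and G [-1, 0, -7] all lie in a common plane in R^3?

A normal to the plane through D, E, F is n = DE × DF = (-396, 836, 968).
The plane has equation n·P = -5192. For G: n·G = -6380.
-6380 ≠ -5192, so G is off the plane.

No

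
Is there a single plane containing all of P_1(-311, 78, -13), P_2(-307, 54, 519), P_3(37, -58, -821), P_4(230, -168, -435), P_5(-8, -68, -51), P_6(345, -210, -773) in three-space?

The plane through P_1, P_2, P_3 has normal n = P_1P_2 × P_1P_3 = (91744, 188368, 7808) and equation n·P = -13941184.
Checking the remaining points: n·P_4 = -13941184, n·P_5 = -13941184, n·P_6 = -13941184.
All equal -13941184, so all 6 points lie in one plane.

Yes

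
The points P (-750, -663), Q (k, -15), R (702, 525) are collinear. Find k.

The three points are collinear iff det[PQ; PR] = 0.
This determinant is linear in k: (1188)k + (-49896) = 0, so k = 42.

42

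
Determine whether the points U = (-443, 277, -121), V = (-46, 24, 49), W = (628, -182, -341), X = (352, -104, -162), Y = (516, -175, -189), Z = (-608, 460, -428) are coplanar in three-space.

The plane through U, V, W has normal n = UV × UW = (133690, 269410, 88740) and equation n·P = 4664360.
Checking the remaining points: n·X = 4664360, n·Y = 5065430, n·Z = 4664360.
Since n·Y = 5065430 ≠ 4664360, Y is off the plane and the points are not all coplanar.

No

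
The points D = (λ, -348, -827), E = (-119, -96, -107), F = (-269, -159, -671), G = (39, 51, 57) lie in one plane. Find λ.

-463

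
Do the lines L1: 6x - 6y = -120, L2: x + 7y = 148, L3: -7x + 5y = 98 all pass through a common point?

Lines aᵢx + bᵢy = cᵢ with pairwise distinct directions are concurrent exactly when det[aᵢ bᵢ cᵢ] = 0.
Here the determinant is 0.
It vanishes, so the lines are concurrent at (1, 21).

Yes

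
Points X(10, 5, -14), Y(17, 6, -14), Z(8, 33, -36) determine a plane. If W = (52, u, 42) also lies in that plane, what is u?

-61

The plane through X, Y, Z has equation −22x + 154y + 198z = -2222.
Substituting W: (154)u + (7172) = -2222, so u = -61.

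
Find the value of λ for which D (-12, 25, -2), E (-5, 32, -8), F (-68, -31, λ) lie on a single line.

46

Collinearity requires DE × DF = 0; each component is linear in λ.
The x-component gives (7)λ + (-322) = 0, so λ = 46.
The remaining components then also vanish.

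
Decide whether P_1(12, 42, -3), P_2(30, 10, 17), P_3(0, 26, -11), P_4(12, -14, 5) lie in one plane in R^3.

The four points are coplanar iff the 3×3 determinant with rows P_1P_2, P_1P_3, P_1P_4 is zero.
Rows: (18, -32, 20), (-12, -16, -8), (0, -56, 8).
Expanding along the first row: (18)(-576) − (-32)(-96) + (20)(672) = 0.
Zero determinant ⇒ coplanar.

Yes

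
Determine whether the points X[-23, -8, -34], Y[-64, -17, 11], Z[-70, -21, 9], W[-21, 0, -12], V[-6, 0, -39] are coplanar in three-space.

Yes

The plane through X, Y, Z has normal n = XY × XZ = (198, -352, 110) and equation n·P = -5478.
Checking the remaining points: n·W = -5478, n·V = -5478.
All equal -5478, so all 5 points lie in one plane.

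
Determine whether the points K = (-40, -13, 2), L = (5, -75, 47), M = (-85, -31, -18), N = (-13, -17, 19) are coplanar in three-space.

No

A normal to the plane through K, L, M is n = KL × KM = (2050, -1125, -3600).
The plane has equation n·P = -74575. For N: n·N = -75925.
-75925 ≠ -74575, so N is off the plane.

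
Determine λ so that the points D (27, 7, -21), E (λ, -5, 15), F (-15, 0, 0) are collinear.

-45

Direction DF = (-42, -7, 21). From the y-coordinate of E, the parameter along the line is τ = (-5 − 7)/(-7) = 12/7.
Then λ = 27 + 12/7·(-42) = -45.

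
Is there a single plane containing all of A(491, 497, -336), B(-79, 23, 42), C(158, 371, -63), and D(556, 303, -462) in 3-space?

The four points are coplanar iff the 3×3 determinant with rows AB, AC, AD is zero.
Rows: (-570, -474, 378), (-333, -126, 273), (65, -194, -126).
Expanding along the first row: (-570)(68838) − (-474)(24213) + (378)(72792) = -245322.
Nonzero ⇒ not coplanar.

No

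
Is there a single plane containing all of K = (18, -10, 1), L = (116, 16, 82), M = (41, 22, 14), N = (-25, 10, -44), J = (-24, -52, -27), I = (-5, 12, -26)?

No

The plane through K, L, M has normal n = KL × KM = (-2254, 589, 2538) and equation n·P = -43924.
Checking the remaining points: n·N = -49432, n·J = -45058, n·I = -47650.
Since n·N = -49432 ≠ -43924, N is off the plane and the points are not all coplanar.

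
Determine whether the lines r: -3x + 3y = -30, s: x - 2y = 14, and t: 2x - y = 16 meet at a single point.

Yes

Intersecting r and s: solving the 2×2 system gives (x, y) = (6, -4).
Substitute into t: (2)(6) + (-1)(-4) = 16.
This equals 16, so (6, -4) lies on all three lines and they are concurrent.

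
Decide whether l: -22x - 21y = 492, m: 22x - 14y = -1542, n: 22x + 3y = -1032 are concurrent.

Intersecting l and m: solving the 2×2 system gives (x, y) = (-51, 30).
Substitute into n: (22)(-51) + (3)(30) = -1032.
This equals -1032, so (-51, 30) lies on all three lines and they are concurrent.

Yes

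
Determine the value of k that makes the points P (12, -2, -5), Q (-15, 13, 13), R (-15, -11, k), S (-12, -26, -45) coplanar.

-23

Normal to plane PQS: n = (-168, -1512, 1008); plane equation n·X = -4032.
Requiring n·R = -4032: (1008)k + (19152) = -4032.
So k = -23.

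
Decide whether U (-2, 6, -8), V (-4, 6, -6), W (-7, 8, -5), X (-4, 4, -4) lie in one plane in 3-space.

Yes

The four points are coplanar iff the 3×3 determinant with rows UV, UW, UX is zero.
Rows: (-2, 0, 2), (-5, 2, 3), (-2, -2, 4).
Expanding along the first row: (-2)(14) − (0)(-14) + (2)(14) = 0.
Zero determinant ⇒ coplanar.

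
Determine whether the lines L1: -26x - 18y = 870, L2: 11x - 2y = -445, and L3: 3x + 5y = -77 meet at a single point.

Yes

Intersecting L1 and L2: solving the 2×2 system gives (x, y) = (-39, 8).
Substitute into L3: (3)(-39) + (5)(8) = -77.
This equals -77, so (-39, 8) lies on all three lines and they are concurrent.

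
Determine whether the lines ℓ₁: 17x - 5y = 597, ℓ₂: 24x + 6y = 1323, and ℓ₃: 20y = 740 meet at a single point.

No

Intersecting ℓ₁ and ℓ₂: solving the 2×2 system gives (x, y) = (3399/74, 2721/74).
Substitute into ℓ₃: (0)(3399/74) + (20)(2721/74) = 27210/37.
But ℓ₃ requires 740 ≠ 27210/37, so the three lines have no common point.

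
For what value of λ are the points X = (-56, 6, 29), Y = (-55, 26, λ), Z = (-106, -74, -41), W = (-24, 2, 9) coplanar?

52

The points are coplanar iff XY · (XZ × XW) = 0.
Expanding, this is linear in λ: (2760)λ + (-143520) = 0.
So λ = 52.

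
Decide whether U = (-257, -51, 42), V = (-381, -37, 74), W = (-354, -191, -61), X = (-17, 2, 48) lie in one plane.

Yes

With U as base: UV = (-124, 14, 32), UW = (-97, -140, -103), UX = (240, 53, 6).
UW × UX = (4619, -24138, 28459).
UV · (UW × UX) = 0.
The scalar triple product vanishes, so the four points are coplanar.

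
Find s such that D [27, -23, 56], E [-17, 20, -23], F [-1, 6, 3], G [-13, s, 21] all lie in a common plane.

The points are coplanar iff DE · (DF × DG) = 0.
Expanding, this is linear in s: (-120)s + (-720) = 0.
So s = -6.

-6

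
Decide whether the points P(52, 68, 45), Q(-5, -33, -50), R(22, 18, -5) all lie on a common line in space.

PQ = (-57, -101, -95), PR = (-30, -50, -50).
Comparing components 2 and 3: (-101)(-50) − (-95)(-50) = 300 ≠ 0, so PQ and PR are not parallel and the points are not collinear.

No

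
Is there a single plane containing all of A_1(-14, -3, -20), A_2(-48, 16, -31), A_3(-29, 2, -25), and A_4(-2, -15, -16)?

With A_1 as base: A_1A_2 = (-34, 19, -11), A_1A_3 = (-15, 5, -5), A_1A_4 = (12, -12, 4).
A_1A_3 × A_1A_4 = (-40, 0, 120).
A_1A_2 · (A_1A_3 × A_1A_4) = 40.
Since 40 ≠ 0, the four points are not coplanar.

No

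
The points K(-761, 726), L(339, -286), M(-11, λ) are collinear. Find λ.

36

Collinearity: (M − K) must be parallel to (L − K) = (1100, -1012).
Cross-multiplying the components: (λ − 726)·(1100) = (750)·(-1012).
Solving gives λ = 36.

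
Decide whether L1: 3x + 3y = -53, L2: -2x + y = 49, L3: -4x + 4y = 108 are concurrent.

No

Intersecting L1 and L2: solving the 2×2 system gives (x, y) = (-200/9, 41/9).
Substitute into L3: (-4)(-200/9) + (4)(41/9) = 964/9.
But L3 requires 108 ≠ 964/9, so the three lines have no common point.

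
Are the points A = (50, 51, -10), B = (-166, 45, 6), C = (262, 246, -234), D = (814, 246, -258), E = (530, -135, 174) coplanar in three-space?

Yes

The plane through A, B, C has normal n = AB × AC = (-1776, -44992, -40848) and equation n·P = -1974912.
Checking the remaining points: n·D = -1974912, n·E = -1974912.
All equal -1974912, so all 5 points lie in one plane.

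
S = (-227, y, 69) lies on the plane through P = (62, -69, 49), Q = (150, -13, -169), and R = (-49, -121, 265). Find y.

Coplanarity requires PQ · (PR × PS) = 0.
PQ = (88, 56, -218), PR = (-111, -52, 216); the triple product is linear in y with coefficient 5190 and constant term 171270.
Setting it to zero: y = -33.

-33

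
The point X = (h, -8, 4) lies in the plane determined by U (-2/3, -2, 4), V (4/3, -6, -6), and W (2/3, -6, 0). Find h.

Coplanarity requires UV · (UW × UX) = 0.
UV = (2, -4, -10), UW = (4/3, -4, -4); the triple product is linear in h with coefficient -24 and constant term 16.
Setting it to zero: h = 2/3.

2/3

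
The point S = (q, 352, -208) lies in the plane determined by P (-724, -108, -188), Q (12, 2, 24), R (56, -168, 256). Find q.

440

A normal to the plane is n = PQ × PR = (61560, -161424, -129960).
S lies in the plane iff n · PS = 0.
This gives (61560)q + (-27086400) = 0, so q = 440.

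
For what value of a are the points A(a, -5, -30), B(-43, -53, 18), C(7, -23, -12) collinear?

37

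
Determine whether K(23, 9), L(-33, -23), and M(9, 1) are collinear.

Yes

KL = (-56, -32), KM = (-14, -8).
Checking proportionality: KM = 1/4·KL, so the vectors are parallel and the points are collinear.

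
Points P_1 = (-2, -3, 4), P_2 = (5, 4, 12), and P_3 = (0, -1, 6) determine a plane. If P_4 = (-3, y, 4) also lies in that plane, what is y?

-4

A normal to the plane is n = P_1P_2 × P_1P_3 = (-2, 2, 0).
P_4 lies in the plane iff n · P_1P_4 = 0.
This gives (2)y + (8) = 0, so y = -4.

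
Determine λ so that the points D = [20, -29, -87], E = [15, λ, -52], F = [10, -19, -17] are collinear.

-24

Collinearity requires DE × DF = 0; each component is linear in λ.
The x-component gives (70)λ + (1680) = 0, so λ = -24.
The remaining components then also vanish.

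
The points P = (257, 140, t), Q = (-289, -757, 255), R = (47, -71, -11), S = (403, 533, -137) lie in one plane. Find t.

99

Coplanarity ⇔ det[PQ; PR; PS] = 0.
Expanding, this is linear in t: (41272)t + (-4085928) = 0.
So t = 99.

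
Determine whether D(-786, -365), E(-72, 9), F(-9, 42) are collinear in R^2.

Yes

DE = (714, 374), DF = (777, 407).
Twice the signed area of △DEF is (714)(407) − (374)(777) = 0.
The triangle is degenerate (zero area), so the points are collinear.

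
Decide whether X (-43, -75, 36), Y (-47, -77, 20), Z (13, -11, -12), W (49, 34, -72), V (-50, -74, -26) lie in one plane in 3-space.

The plane through X, Y, Z has normal n = XY × XZ = (1120, -1088, -144) and equation n·P = 28256.
Checking the remaining points: n·W = 28256, n·V = 28256.
All equal 28256, so all 5 points lie in one plane.

Yes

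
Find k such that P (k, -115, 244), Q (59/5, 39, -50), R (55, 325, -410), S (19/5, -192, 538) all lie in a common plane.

-12/5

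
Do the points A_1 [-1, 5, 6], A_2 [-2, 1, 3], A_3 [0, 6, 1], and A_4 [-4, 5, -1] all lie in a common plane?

With A_1 as base: A_1A_2 = (-1, -4, -3), A_1A_3 = (1, 1, -5), A_1A_4 = (-3, 0, -7).
A_1A_3 × A_1A_4 = (-7, 22, 3).
A_1A_2 · (A_1A_3 × A_1A_4) = -90.
Since -90 ≠ 0, the four points are not coplanar.

No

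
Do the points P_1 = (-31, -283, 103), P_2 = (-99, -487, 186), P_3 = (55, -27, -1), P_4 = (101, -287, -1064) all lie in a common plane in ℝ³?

A normal to the plane through P_1, P_2, P_3 is n = P_1P_2 × P_1P_3 = (-32, 66, 136).
The plane has equation n·P = -3678. For P_4: n·P_4 = -166878.
-166878 ≠ -3678, so P_4 is off the plane.

No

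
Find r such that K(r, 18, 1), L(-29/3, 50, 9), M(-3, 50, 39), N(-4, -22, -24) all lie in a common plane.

The points are coplanar iff KL · (KM × KN) = 0.
Expanding, this is linear in r: (-2160)r + (-12240) = 0.
So r = -17/3.

-17/3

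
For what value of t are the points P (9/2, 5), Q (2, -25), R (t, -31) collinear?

Collinearity: (R − P) must be parallel to (Q − P) = (-5/2, -30).
Cross-multiplying the components: (t − 9/2)·(-30) = (-36)·(-5/2).
Solving gives t = 3/2.

3/2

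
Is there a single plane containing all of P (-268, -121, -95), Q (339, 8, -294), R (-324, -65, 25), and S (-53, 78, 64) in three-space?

Yes

A normal to the plane through P, Q, R is n = PQ × PR = (26624, -61696, 41216).
The plane has equation n·X = -3585536. For S: n·S = -3585536.
Equal, so S lies in the plane and all four are coplanar.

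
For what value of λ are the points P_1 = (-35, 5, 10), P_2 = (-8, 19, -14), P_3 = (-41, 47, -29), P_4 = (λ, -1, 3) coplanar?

-1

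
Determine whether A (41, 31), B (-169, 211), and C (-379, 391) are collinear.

Yes

AB = (-210, 180), AC = (-420, 360).
Twice the signed area of △ABC is (-210)(360) − (180)(-420) = 0.
The triangle is degenerate (zero area), so the points are collinear.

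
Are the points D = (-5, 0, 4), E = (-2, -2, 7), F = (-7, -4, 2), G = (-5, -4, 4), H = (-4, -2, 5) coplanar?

Yes

The plane through D, E, F has normal n = DE × DF = (16, 0, -16) and equation n·P = -144.
Checking the remaining points: n·G = -144, n·H = -144.
All equal -144, so all 5 points lie in one plane.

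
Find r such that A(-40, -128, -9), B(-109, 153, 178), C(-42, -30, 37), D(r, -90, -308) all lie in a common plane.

323

Normal to plane ABC: n = (-5400, 2800, -6200); plane equation n·P = -86600.
Requiring n·D = -86600: (-5400)r + (1657600) = -86600.
So r = 323.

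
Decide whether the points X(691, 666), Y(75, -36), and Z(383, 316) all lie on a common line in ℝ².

No

XY = (-616, -702), XZ = (-308, -350).
Twice the signed area of △XYZ is (-616)(-350) − (-702)(-308) = -616.
The area is nonzero, so the three points are not collinear.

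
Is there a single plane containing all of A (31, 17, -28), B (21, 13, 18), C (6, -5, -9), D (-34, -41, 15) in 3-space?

Yes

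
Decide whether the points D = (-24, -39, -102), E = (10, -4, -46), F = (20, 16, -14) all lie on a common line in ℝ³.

No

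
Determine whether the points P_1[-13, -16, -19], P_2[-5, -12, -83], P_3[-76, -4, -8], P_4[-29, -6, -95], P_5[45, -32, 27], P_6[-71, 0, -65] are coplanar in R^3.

Yes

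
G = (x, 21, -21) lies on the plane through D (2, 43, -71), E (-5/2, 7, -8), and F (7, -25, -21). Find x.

A normal to the plane is n = DE × DF = (2484, 540, 486).
G lies in the plane iff n · DG = 0.
This gives (2484)x + (7452) = 0, so x = -3.

-3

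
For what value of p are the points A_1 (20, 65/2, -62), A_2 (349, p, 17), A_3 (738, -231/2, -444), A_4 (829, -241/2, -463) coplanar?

167/2

Coplanarity ⇔ det[A_1A_2; A_1A_3; A_1A_4] = 0.
Expanding, this is linear in p: (-21120)p + (1763520) = 0.
So p = 167/2.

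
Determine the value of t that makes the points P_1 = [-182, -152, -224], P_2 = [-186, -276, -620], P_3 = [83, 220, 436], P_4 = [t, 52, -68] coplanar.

62

The points are coplanar iff P_1P_2 · (P_1P_3 × P_1P_4) = 0.
Expanding, this is linear in t: (65472)t + (-4059264) = 0.
So t = 62.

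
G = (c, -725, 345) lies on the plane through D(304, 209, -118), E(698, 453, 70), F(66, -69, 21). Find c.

-498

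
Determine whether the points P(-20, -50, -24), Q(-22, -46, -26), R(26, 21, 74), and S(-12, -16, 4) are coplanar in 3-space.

The four points are coplanar iff the 3×3 determinant with rows PQ, PR, PS is zero.
Rows: (-2, 4, -2), (46, 71, 98), (8, 34, 28).
Expanding along the first row: (-2)(-1344) − (4)(504) + (-2)(996) = -1320.
Nonzero ⇒ not coplanar.

No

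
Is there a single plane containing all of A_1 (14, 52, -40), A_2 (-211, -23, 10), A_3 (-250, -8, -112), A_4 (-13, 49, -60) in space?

A normal to the plane through A_1, A_2, A_3 is n = A_1A_2 × A_1A_3 = (8400, -29400, -6300).
The plane has equation n·P = -1159200. For A_4: n·A_4 = -1171800.
-1171800 ≠ -1159200, so A_4 is off the plane.

No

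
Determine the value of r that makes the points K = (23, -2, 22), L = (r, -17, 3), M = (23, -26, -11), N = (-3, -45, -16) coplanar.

21

Normal to plane KMN: n = (-507, 858, -624); plane equation n·P = -27105.
Requiring n·L = -27105: (-507)r + (-16458) = -27105.
So r = 21.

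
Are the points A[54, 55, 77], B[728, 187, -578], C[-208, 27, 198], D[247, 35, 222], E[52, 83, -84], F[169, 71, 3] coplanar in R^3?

No

The plane through A, B, C has normal n = AB × AC = (-2368, 90056, 15712) and equation n·P = 6035032.
Checking the remaining points: n·D = 6055128, n·E = 6031704, n·F = 6040920.
Since n·D = 6055128 ≠ 6035032, D is off the plane and the points are not all coplanar.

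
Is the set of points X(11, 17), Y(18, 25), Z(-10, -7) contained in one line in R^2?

XY = (7, 8), XZ = (-21, -24).
det[XY; XZ] = (7)(-24) − (8)(-21) = 0.
The determinant is zero, so the points are collinear.

Yes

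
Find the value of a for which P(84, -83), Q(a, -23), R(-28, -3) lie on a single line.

Collinearity: (Q − P) must be parallel to (R − P) = (-112, 80).
Cross-multiplying the components: (a − 84)·(80) = (60)·(-112).
Solving gives a = 0.

0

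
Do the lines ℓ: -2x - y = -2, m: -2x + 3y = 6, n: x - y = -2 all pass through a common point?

Intersecting ℓ and m: solving the 2×2 system gives (x, y) = (0, 2).
Substitute into n: (1)(0) + (-1)(2) = -2.
This equals -2, so (0, 2) lies on all three lines and they are concurrent.

Yes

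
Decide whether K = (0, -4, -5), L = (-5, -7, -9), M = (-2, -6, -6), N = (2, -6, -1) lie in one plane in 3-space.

Yes

A normal to the plane through K, L, M is n = KL × KM = (-5, 3, 4).
The plane has equation n·P = -32. For N: n·N = -32.
Equal, so N lies in the plane and all four are coplanar.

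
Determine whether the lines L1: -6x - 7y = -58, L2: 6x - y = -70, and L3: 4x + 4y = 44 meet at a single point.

No

Lines aᵢx + bᵢy = cᵢ with pairwise distinct directions are concurrent exactly when det[aᵢ bᵢ cᵢ] = 0.
Here the determinant is 768.
Nonzero, so no common point exists.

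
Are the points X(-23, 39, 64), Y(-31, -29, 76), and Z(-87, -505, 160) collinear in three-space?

Yes

XY = (-8, -68, 12), XZ = (-64, -544, 96).
Each component of XZ is 8 times the corresponding component of XY, so XZ = 8·XY and the points are collinear.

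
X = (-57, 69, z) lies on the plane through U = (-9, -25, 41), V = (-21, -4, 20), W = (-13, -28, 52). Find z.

-61

The plane through U, V, W has equation 168x + 216y + 120z = -1992.
Substituting X: (120)z + (5328) = -1992, so z = -61.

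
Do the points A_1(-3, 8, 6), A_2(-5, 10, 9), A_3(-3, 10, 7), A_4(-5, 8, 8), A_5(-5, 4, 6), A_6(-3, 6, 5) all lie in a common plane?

Yes

The plane through A_1, A_2, A_3 has normal n = A_1A_2 × A_1A_3 = (-4, 2, -4) and equation n·P = 4.
Checking the remaining points: n·A_4 = 4, n·A_5 = 4, n·A_6 = 4.
All equal 4, so all 6 points lie in one plane.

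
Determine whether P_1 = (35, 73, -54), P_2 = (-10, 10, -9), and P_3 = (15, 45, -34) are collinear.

Yes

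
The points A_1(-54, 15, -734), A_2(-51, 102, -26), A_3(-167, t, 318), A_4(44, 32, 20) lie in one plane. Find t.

238

The points are coplanar iff A_1A_2 · (A_1A_3 × A_1A_4) = 0.
Expanding, this is linear in t: (-67122)t + (15975036) = 0.
So t = 238.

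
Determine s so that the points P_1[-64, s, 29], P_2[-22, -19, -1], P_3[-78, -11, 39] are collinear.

Direction P_2P_3 = (-56, 8, 40). From the x-coordinate of P_1, the parameter along the line is τ = (-64 − (-22))/(-56) = 3/4.
Then s = (-19) + 3/4·(8) = -13.

-13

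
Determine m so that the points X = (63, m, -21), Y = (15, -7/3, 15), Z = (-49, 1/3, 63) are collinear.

Collinearity requires XY × XZ = 0; each component is linear in m.
The x-component gives (-48)m + (-208) = 0, so m = -13/3.
The remaining components then also vanish.

-13/3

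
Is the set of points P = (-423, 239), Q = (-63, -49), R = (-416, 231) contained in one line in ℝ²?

No

PQ = (360, -288), PR = (7, -8).
det[PQ; PR] = (360)(-8) − (-288)(7) = -864.
The determinant is nonzero, so they are not collinear.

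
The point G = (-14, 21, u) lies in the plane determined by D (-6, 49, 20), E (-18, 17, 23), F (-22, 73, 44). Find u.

A normal to the plane is n = DE × DF = (-840, 240, -800).
G lies in the plane iff n · DG = 0.
This gives (-800)u + (16000) = 0, so u = 20.

20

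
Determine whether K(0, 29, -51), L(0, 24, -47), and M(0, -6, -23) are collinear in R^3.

Yes

KL = (0, -5, 4), KM = (0, -35, 28).
KL × KM = (0, 0, 0).
The cross product vanishes, so the three points are collinear.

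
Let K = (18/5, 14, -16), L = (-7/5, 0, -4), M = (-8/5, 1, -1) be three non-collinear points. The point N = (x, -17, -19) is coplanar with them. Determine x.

Coplanarity requires KL · (KM × KN) = 0.
KL = (-5, -14, 12), KM = (-26/5, -13, 15); the triple product is linear in x with coefficient -54 and constant term -864/5.
Setting it to zero: x = -16/5.

-16/5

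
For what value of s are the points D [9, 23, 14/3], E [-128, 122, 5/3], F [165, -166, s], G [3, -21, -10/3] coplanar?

-13/3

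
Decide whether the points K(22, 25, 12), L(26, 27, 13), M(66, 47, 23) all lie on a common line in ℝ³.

Yes

KL = (4, 2, 1), KM = (44, 22, 11).
Each component of KM is 11 times the corresponding component of KL, so KM = 11·KL and the points are collinear.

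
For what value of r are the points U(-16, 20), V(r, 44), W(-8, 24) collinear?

32

Collinearity: (V − U) must be parallel to (W − U) = (8, 4).
Cross-multiplying the components: (r − (-16))·(4) = (24)·(8).
Solving gives r = 32.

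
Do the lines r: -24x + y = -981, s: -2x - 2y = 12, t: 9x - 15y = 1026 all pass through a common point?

Yes

The three lines meet at one point iff the augmented coefficient matrix [aᵢ bᵢ cᵢ] has rank < 3, i.e. its determinant vanishes.
Here the determinant is 0.
It vanishes, so the lines are concurrent at (39, -45).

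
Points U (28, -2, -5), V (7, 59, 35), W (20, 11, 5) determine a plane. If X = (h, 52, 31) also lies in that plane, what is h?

The plane through U, V, W has equation 90x − 110y + 215z = 1665.
Substituting X: (90)h + (945) = 1665, so h = 8.

8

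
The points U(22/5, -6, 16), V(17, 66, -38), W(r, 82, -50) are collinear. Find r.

99/5

Collinearity requires UV × UW = 0; each component is linear in r.
The y-component gives (-54)r + (5346/5) = 0, so r = 99/5.
The remaining components then also vanish.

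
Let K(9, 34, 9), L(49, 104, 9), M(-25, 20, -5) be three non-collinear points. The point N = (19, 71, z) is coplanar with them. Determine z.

3

A normal to the plane is n = KL × KM = (-980, 560, 1820).
N lies in the plane iff n · KN = 0.
This gives (1820)z + (-5460) = 0, so z = 3.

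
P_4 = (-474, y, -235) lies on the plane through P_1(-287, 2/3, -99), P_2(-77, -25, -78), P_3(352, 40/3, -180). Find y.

97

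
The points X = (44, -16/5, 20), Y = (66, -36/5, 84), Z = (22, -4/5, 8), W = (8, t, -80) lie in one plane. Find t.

16/5

Normal to plane XYZ: n = (-528/5, -1144, -176/5); plane equation n·P = -8448/5.
Requiring n·W = -8448/5: (-1144)t + (9856/5) = -8448/5.
So t = 16/5.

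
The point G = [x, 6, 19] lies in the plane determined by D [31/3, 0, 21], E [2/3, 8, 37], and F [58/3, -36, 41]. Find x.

Coplanarity requires DE · (DF × DG) = 0.
DE = (-29/3, 8, 16), DF = (9, -36, 20); the triple product is linear in x with coefficient 736 and constant term -18400/3.
Setting it to zero: x = 25/3.

25/3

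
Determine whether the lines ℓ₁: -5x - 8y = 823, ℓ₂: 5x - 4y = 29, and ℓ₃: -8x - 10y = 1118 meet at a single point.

Intersecting ℓ₁ and ℓ₂: solving the 2×2 system gives (x, y) = (-51, -71).
Substitute into ℓ₃: (-8)(-51) + (-10)(-71) = 1118.
This equals 1118, so (-51, -71) lies on all three lines and they are concurrent.

Yes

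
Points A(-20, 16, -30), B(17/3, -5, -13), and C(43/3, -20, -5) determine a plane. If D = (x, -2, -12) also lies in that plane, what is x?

10

Coplanarity requires AB · (AC × AD) = 0.
AB = (77/3, -21, 17), AC = (103/3, -36, 25); the triple product is linear in x with coefficient 87 and constant term -870.
Setting it to zero: x = 10.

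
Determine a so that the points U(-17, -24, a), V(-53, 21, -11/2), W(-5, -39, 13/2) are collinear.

7/2

Direction VW = (48, -60, 12). From the x-coordinate of U, the parameter along the line is τ = (-17 − (-53))/48 = 3/4.
Then a = (-11/2) + 3/4·(12) = 7/2.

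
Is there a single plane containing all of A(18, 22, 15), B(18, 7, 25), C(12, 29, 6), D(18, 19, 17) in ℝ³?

The four points are coplanar iff the 3×3 determinant with rows AB, AC, AD is zero.
Rows: (0, -15, 10), (-6, 7, -9), (0, -3, 2).
Expanding along the first row: (0)(-13) − (-15)(-12) + (10)(18) = 0.
Zero determinant ⇒ coplanar.

Yes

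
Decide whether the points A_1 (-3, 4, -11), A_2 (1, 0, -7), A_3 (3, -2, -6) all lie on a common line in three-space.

No

A_1A_2 = (4, -4, 4), A_1A_3 = (6, -6, 5).
Comparing components 2 and 3: (-4)(5) − (4)(-6) = 4 ≠ 0, so A_1A_2 and A_1A_3 are not parallel and the points are not collinear.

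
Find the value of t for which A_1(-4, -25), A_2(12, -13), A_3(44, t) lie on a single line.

The three points are collinear iff det[A_1A_2; A_1A_3] = 0.
This determinant is linear in t: (16)t + (-176) = 0, so t = 11.

11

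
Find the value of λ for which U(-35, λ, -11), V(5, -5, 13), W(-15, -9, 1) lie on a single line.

-13

Direction VW = (-20, -4, -12). From the x-coordinate of U, the parameter along the line is τ = (-35 − 5)/(-20) = 2.
Then λ = (-5) + 2·(-4) = -13.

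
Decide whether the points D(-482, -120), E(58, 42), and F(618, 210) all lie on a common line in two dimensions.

DE = (540, 162), DF = (1100, 330).
det[DE; DF] = (540)(330) − (162)(1100) = 0.
The determinant is zero, so the points are collinear.

Yes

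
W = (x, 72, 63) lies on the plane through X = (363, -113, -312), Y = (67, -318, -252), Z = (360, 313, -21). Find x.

-8

A normal to the plane is n = XY × XZ = (-85215, 85956, -126711).
W lies in the plane iff n · XW = 0.
This gives (-85215)x + (-681720) = 0, so x = -8.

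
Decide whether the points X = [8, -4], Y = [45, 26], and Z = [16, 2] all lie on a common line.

XY = (37, 30), XZ = (8, 6).
det[XY; XZ] = (37)(6) − (30)(8) = -18.
The determinant is nonzero, so they are not collinear.

No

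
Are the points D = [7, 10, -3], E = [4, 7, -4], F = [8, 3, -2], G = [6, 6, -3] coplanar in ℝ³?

No

With D as base: DE = (-3, -3, -1), DF = (1, -7, 1), DG = (-1, -4, 0).
DF × DG = (4, -1, -11).
DE · (DF × DG) = 2.
Since 2 ≠ 0, the four points are not coplanar.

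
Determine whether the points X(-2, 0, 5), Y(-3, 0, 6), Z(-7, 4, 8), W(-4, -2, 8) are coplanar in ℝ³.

Yes

The four points are coplanar iff the 3×3 determinant with rows XY, XZ, XW is zero.
Rows: (-1, 0, 1), (-5, 4, 3), (-2, -2, 3).
Expanding along the first row: (-1)(18) − (0)(-9) + (1)(18) = 0.
Zero determinant ⇒ coplanar.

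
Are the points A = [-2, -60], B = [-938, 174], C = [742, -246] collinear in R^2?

AB = (-936, 234), AC = (744, -186).
det[AB; AC] = (-936)(-186) − (234)(744) = 0.
The determinant is zero, so the points are collinear.

Yes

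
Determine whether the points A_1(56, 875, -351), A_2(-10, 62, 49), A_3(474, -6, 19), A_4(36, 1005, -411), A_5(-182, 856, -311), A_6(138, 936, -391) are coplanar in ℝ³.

Yes

The plane through A_1, A_2, A_3 has normal n = A_1A_2 × A_1A_3 = (51590, 191620, 397980) and equation n·P = 30865560.
Checking the remaining points: n·A_4 = 30865560, n·A_5 = 30865560, n·A_6 = 30865560.
All equal 30865560, so all 6 points lie in one plane.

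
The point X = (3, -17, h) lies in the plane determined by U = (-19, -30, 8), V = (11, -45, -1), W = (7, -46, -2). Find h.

The plane through U, V, W has equation 6x + 66y − 90z = -2814.
Substituting X: (-90)h + (-1104) = -2814, so h = 19.

19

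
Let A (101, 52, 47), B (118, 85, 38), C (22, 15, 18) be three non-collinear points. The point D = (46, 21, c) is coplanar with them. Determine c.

The plane through A, B, C has equation −1290x + 1204y + 1978z = 25284.
Substituting D: (1978)c + (-34056) = 25284, so c = 30.

30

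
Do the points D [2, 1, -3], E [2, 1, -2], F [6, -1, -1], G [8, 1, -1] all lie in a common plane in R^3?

With D as base: DE = (0, 0, 1), DF = (4, -2, 2), DG = (6, 0, 2).
DF × DG = (-4, 4, 12).
DE · (DF × DG) = 12.
Since 12 ≠ 0, the four points are not coplanar.

No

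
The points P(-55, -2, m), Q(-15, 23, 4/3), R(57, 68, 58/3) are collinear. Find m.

-26/3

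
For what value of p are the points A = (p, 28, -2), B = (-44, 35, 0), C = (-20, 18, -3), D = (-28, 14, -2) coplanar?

The points are coplanar iff AB · (AC × AD) = 0.
Expanding, this is linear in p: (29)p + (812) = 0.
So p = -28.

-28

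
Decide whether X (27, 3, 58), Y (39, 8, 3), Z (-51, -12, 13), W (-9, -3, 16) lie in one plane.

Yes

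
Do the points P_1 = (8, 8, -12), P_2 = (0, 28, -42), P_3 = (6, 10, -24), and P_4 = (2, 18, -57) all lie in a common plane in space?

A normal to the plane through P_1, P_2, P_3 is n = P_1P_2 × P_1P_3 = (-180, -36, 24).
The plane has equation n·P = -2016. For P_4: n·P_4 = -2376.
-2376 ≠ -2016, so P_4 is off the plane.

No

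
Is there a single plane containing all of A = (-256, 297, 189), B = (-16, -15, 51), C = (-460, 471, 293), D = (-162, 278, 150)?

Yes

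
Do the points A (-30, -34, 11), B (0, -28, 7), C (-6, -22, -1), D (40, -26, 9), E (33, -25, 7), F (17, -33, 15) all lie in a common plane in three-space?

Yes

The plane through A, B, C has normal n = AB × AC = (-24, 264, 216) and equation n·P = -5880.
Checking the remaining points: n·D = -5880, n·E = -5880, n·F = -5880.
All equal -5880, so all 6 points lie in one plane.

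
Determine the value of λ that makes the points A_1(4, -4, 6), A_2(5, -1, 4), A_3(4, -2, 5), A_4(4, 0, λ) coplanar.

Normal to plane A_1A_2A_3: n = (1, 1, 2); plane equation n·P = 12.
Requiring n·A_4 = 12: (2)λ + (4) = 12.
So λ = 4.

4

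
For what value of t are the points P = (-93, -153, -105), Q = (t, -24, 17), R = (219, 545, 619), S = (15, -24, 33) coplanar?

-177

Normal to plane PRS: n = (2928, 35136, -35136); plane equation n·X = -1958832.
Requiring n·Q = -1958832: (2928)t + (-1440576) = -1958832.
So t = -177.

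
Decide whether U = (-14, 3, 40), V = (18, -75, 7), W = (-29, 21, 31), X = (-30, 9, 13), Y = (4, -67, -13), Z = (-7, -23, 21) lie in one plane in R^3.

The plane through U, V, W has normal n = UV × UW = (1296, 783, -594) and equation n·P = -39555.
Checking the remaining points: n·X = -39555, n·Y = -39555, n·Z = -39555.
All equal -39555, so all 6 points lie in one plane.

Yes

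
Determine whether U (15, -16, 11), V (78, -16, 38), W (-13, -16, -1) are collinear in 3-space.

UV = (63, 0, 27), UW = (-28, 0, -12).
Each component of UW is -4/9 times the corresponding component of UV, so UW = -4/9·UV and the points are collinear.

Yes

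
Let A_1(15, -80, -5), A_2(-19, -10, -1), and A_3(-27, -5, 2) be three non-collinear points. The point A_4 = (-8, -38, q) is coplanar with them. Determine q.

-4/3

The plane through A_1, A_2, A_3 has equation 190x + 70y + 390z = -4700.
Substituting A_4: (390)q + (-4180) = -4700, so q = -4/3.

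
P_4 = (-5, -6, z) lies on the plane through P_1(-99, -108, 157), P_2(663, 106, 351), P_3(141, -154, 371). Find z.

The plane through P_1, P_2, P_3 has equation 54720x − 116508y − 86412z = -6401100.
Substituting P_4: (-86412)z + (425448) = -6401100, so z = 79.

79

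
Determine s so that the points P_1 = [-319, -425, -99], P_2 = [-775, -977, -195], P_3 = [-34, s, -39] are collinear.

-80

Direction P_1P_2 = (-456, -552, -96). From the x-coordinate of P_3, the parameter along the line is τ = (-34 − (-319))/(-456) = -5/8.
Then s = (-425) + (-5/8)·(-552) = -80.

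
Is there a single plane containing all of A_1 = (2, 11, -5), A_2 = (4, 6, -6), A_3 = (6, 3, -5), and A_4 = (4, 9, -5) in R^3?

With A_1 as base: A_1A_2 = (2, -5, -1), A_1A_3 = (4, -8, 0), A_1A_4 = (2, -2, 0).
A_1A_3 × A_1A_4 = (0, 0, 8).
A_1A_2 · (A_1A_3 × A_1A_4) = -8.
Since -8 ≠ 0, the four points are not coplanar.

No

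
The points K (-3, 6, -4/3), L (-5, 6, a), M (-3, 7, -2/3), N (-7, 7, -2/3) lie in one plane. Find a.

Normal to plane KMN: n = (0, -8/3, 4); plane equation n·P = -64/3.
Requiring n·L = -64/3: (4)a + (-16) = -64/3.
So a = -4/3.

-4/3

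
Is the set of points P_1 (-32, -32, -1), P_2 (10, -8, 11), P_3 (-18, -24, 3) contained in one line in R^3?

Yes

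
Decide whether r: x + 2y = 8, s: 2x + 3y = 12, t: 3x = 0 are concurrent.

Yes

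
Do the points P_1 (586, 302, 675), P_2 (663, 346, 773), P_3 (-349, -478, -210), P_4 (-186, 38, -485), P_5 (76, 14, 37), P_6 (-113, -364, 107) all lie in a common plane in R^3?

No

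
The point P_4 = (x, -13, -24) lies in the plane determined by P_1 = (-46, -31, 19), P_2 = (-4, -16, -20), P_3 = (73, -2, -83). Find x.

The plane through P_1, P_2, P_3 has equation −399x − 357y − 567z = 18648.
Substituting P_4: (-399)x + (18249) = 18648, so x = -1.

-1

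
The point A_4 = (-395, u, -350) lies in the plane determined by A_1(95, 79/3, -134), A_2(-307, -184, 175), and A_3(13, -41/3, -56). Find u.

-345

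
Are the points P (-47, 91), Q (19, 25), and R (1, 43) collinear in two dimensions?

Yes

PQ = (66, -66), PR = (48, -48).
Checking proportionality: PR = 8/11·PQ, so the vectors are parallel and the points are collinear.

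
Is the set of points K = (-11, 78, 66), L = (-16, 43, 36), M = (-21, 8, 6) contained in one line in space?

Yes

KL = (-5, -35, -30), KM = (-10, -70, -60).
KL × KM = (0, 0, 0).
The cross product vanishes, so the three points are collinear.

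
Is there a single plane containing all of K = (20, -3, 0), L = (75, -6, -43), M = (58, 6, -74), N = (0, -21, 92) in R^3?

A normal to the plane through K, L, M is n = KL × KM = (609, 2436, 609).
The plane has equation n·P = 4872. For N: n·N = 4872.
Equal, so N lies in the plane and all four are coplanar.

Yes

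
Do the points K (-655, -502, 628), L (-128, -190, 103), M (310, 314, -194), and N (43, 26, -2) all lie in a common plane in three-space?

A normal to the plane through K, L, M is n = KL × KM = (171936, -73431, 128952).
The plane has equation n·P = 5226138. For N: n·N = 5226138.
Equal, so N lies in the plane and all four are coplanar.

Yes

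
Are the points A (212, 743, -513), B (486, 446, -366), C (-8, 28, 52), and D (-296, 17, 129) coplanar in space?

Yes

A normal to the plane through A, B, C is n = AB × AC = (-62700, -187150, -261250).
The plane has equation n·P = -18323600. For D: n·D = -18323600.
Equal, so D lies in the plane and all four are coplanar.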